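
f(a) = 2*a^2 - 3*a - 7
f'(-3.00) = -15.00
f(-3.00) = 20.00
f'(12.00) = 45.00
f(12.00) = 245.00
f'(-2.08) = -11.32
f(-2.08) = 7.89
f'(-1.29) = -8.16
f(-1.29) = 0.20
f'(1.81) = 4.24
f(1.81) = -5.88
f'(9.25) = 34.00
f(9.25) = 136.38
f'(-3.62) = -17.48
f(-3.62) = 30.07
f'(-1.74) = -9.96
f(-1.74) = 4.28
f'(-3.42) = -16.68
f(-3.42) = 26.65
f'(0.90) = 0.60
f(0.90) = -8.08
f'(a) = 4*a - 3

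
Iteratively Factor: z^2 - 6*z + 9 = (z - 3)*(z - 3)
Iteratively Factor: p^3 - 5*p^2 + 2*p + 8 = (p + 1)*(p^2 - 6*p + 8) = (p - 4)*(p + 1)*(p - 2)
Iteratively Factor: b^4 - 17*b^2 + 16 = (b + 1)*(b^3 - b^2 - 16*b + 16) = (b + 1)*(b + 4)*(b^2 - 5*b + 4) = (b - 4)*(b + 1)*(b + 4)*(b - 1)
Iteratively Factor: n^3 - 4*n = (n - 2)*(n^2 + 2*n) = n*(n - 2)*(n + 2)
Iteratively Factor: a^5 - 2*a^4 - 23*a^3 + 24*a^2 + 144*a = (a + 3)*(a^4 - 5*a^3 - 8*a^2 + 48*a) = (a - 4)*(a + 3)*(a^3 - a^2 - 12*a) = (a - 4)^2*(a + 3)*(a^2 + 3*a) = (a - 4)^2*(a + 3)^2*(a)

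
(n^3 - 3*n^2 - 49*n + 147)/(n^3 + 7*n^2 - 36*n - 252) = (n^2 - 10*n + 21)/(n^2 - 36)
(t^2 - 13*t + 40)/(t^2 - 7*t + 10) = (t - 8)/(t - 2)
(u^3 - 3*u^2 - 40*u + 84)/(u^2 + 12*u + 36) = (u^2 - 9*u + 14)/(u + 6)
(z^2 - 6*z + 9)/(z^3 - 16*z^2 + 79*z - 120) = (z - 3)/(z^2 - 13*z + 40)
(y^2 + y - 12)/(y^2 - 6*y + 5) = (y^2 + y - 12)/(y^2 - 6*y + 5)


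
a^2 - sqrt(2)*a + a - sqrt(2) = (a + 1)*(a - sqrt(2))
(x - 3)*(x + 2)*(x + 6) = x^3 + 5*x^2 - 12*x - 36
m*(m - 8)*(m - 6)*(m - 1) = m^4 - 15*m^3 + 62*m^2 - 48*m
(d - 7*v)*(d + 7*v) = d^2 - 49*v^2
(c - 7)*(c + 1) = c^2 - 6*c - 7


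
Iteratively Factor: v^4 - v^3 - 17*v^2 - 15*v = (v)*(v^3 - v^2 - 17*v - 15) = v*(v + 3)*(v^2 - 4*v - 5) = v*(v + 1)*(v + 3)*(v - 5)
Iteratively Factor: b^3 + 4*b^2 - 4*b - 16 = (b - 2)*(b^2 + 6*b + 8) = (b - 2)*(b + 4)*(b + 2)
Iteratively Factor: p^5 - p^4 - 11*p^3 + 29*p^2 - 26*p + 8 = (p - 1)*(p^4 - 11*p^2 + 18*p - 8) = (p - 1)^2*(p^3 + p^2 - 10*p + 8) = (p - 1)^2*(p + 4)*(p^2 - 3*p + 2) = (p - 1)^3*(p + 4)*(p - 2)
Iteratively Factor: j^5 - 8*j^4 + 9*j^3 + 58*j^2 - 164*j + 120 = (j - 2)*(j^4 - 6*j^3 - 3*j^2 + 52*j - 60) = (j - 2)*(j + 3)*(j^3 - 9*j^2 + 24*j - 20) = (j - 2)^2*(j + 3)*(j^2 - 7*j + 10) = (j - 2)^3*(j + 3)*(j - 5)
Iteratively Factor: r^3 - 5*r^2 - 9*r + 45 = (r - 3)*(r^2 - 2*r - 15) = (r - 3)*(r + 3)*(r - 5)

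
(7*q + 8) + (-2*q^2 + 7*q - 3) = -2*q^2 + 14*q + 5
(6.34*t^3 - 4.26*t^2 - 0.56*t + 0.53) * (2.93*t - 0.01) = 18.5762*t^4 - 12.5452*t^3 - 1.5982*t^2 + 1.5585*t - 0.0053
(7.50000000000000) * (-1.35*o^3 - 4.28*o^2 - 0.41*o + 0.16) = -10.125*o^3 - 32.1*o^2 - 3.075*o + 1.2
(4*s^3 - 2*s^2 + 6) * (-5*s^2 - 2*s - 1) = -20*s^5 + 2*s^4 - 28*s^2 - 12*s - 6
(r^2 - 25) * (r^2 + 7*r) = r^4 + 7*r^3 - 25*r^2 - 175*r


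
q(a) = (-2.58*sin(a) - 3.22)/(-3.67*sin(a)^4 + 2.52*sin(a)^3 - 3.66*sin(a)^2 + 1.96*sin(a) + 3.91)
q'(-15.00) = -246.51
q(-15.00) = 5.90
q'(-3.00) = 0.01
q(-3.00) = -0.80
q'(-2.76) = -1.26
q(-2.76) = -0.91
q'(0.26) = -0.52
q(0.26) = -0.92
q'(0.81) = -2.07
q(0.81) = -1.52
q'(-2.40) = -44.62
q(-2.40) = 2.37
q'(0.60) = -1.14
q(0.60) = -1.19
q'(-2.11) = -1.05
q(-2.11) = 0.25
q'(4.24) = -0.69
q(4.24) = 0.19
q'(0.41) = -0.72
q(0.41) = -1.02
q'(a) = (-2.58*sin(a) - 3.22)*(14.68*sin(a)^3*cos(a) - 7.56*sin(a)^2*cos(a) + 7.32*sin(a)*cos(a) - 1.96*cos(a))/(-3.67*sin(a)^4 + 2.52*sin(a)^3 - 3.66*sin(a)^2 + 1.96*sin(a) + 3.91)^2 - 2.58*cos(a)/(-3.67*sin(a)^4 + 2.52*sin(a)^3 - 3.66*sin(a)^2 + 1.96*sin(a) + 3.91) = (-28.4058*sin(a)^4 - 34.2664*sin(a)^3 + 14.9004*sin(a)^2 - 23.5704*sin(a) - 3.7766)*cos(a)/(13.4689*sin(a)^8 - 18.4968*sin(a)^7 + 33.2148*sin(a)^6 - 32.8328*sin(a)^5 - 5.4254*sin(a)^4 + 5.3592*sin(a)^3 - 24.7796*sin(a)^2 + 15.3272*sin(a) + 15.2881)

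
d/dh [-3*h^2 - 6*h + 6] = -6*h - 6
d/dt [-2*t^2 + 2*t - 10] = 2 - 4*t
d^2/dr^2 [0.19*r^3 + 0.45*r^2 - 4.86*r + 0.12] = 1.14*r + 0.9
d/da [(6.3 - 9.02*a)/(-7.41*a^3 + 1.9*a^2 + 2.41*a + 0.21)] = (-133.6764*a^3 + 157.187*a^2 - 23.94*a - 17.0772)/(54.9081*a^6 - 28.158*a^5 - 32.1062*a^4 + 6.0458*a^3 + 6.6061*a^2 + 1.0122*a + 0.0441)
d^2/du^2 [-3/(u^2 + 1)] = 6*(1 - 3*u^2)/(u^2 + 1)^3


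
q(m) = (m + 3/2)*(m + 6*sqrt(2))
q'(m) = 2*m + 3/2 + 6*sqrt(2)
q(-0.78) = 5.55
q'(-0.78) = 8.43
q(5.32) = 94.15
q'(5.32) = 20.63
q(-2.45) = -5.73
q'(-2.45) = 5.09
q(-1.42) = 0.57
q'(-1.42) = 7.15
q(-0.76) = 5.72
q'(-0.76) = 8.47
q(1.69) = 32.46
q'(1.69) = 13.37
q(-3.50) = -9.97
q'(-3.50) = 2.99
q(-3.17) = -8.88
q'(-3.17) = 3.65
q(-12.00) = 36.90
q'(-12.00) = -14.01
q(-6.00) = -11.18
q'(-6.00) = -2.01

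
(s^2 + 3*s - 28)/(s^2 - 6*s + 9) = (s^2 + 3*s - 28)/(s^2 - 6*s + 9)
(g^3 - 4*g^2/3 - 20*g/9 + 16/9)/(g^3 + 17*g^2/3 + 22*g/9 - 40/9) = (g - 2)/(g + 5)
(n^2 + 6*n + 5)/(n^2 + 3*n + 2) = (n + 5)/(n + 2)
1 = 1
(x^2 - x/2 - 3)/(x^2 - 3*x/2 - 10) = (-2*x^2 + x + 6)/(-2*x^2 + 3*x + 20)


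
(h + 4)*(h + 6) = h^2 + 10*h + 24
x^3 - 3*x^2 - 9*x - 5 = (x - 5)*(x + 1)^2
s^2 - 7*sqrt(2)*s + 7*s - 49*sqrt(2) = (s + 7)*(s - 7*sqrt(2))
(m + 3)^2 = m^2 + 6*m + 9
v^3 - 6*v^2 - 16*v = v*(v - 8)*(v + 2)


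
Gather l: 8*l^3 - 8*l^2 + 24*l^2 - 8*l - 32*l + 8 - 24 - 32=8*l^3 + 16*l^2 - 40*l - 48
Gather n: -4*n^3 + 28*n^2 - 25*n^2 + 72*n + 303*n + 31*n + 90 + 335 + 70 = -4*n^3 + 3*n^2 + 406*n + 495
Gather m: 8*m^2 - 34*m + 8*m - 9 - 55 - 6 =8*m^2 - 26*m - 70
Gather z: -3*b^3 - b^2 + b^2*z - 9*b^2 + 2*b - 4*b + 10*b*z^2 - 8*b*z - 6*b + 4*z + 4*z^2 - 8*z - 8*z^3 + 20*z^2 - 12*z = -3*b^3 - 10*b^2 - 8*b - 8*z^3 + z^2*(10*b + 24) + z*(b^2 - 8*b - 16)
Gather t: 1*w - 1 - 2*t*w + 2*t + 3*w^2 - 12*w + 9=t*(2 - 2*w) + 3*w^2 - 11*w + 8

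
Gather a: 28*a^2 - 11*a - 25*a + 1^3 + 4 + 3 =28*a^2 - 36*a + 8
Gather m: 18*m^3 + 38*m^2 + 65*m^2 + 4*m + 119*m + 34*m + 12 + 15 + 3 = 18*m^3 + 103*m^2 + 157*m + 30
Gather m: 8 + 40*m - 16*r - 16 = 40*m - 16*r - 8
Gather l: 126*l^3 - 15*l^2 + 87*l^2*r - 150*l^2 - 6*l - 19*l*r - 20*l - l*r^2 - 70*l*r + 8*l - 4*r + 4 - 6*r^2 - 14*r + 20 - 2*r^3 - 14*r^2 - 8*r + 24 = 126*l^3 + l^2*(87*r - 165) + l*(-r^2 - 89*r - 18) - 2*r^3 - 20*r^2 - 26*r + 48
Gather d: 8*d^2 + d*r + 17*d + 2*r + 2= 8*d^2 + d*(r + 17) + 2*r + 2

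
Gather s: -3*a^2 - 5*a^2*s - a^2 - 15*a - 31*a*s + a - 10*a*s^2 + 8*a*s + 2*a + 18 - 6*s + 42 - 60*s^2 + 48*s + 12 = -4*a^2 - 12*a + s^2*(-10*a - 60) + s*(-5*a^2 - 23*a + 42) + 72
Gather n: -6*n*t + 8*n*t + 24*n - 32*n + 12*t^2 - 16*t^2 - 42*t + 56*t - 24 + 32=n*(2*t - 8) - 4*t^2 + 14*t + 8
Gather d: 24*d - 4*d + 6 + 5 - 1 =20*d + 10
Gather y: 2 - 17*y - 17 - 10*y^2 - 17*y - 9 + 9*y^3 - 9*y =9*y^3 - 10*y^2 - 43*y - 24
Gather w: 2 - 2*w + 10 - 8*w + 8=20 - 10*w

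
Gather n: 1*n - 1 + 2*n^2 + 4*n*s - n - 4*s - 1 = 2*n^2 + 4*n*s - 4*s - 2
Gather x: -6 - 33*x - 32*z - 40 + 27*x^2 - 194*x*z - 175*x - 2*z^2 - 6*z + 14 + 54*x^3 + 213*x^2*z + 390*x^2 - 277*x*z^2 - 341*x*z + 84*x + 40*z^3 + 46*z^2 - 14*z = 54*x^3 + x^2*(213*z + 417) + x*(-277*z^2 - 535*z - 124) + 40*z^3 + 44*z^2 - 52*z - 32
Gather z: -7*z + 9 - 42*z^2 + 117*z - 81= -42*z^2 + 110*z - 72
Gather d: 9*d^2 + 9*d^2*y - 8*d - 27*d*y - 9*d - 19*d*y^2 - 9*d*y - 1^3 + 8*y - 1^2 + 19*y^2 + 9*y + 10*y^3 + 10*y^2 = d^2*(9*y + 9) + d*(-19*y^2 - 36*y - 17) + 10*y^3 + 29*y^2 + 17*y - 2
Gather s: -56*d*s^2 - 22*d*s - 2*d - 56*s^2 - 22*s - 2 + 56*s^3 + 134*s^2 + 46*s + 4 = -2*d + 56*s^3 + s^2*(78 - 56*d) + s*(24 - 22*d) + 2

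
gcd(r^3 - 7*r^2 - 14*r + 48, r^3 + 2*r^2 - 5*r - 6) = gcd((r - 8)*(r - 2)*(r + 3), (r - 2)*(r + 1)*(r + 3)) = r^2 + r - 6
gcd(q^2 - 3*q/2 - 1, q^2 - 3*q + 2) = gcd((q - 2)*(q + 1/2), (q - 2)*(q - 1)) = q - 2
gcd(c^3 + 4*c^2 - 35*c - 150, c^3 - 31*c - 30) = c^2 - c - 30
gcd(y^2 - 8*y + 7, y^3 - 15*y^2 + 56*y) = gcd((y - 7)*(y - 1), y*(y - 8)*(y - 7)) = y - 7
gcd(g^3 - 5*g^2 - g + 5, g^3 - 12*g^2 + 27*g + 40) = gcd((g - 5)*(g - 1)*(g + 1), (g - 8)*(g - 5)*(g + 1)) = g^2 - 4*g - 5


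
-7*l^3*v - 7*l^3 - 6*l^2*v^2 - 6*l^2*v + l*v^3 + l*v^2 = (-7*l + v)*(l + v)*(l*v + l)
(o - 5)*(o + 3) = o^2 - 2*o - 15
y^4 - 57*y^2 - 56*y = y*(y - 8)*(y + 1)*(y + 7)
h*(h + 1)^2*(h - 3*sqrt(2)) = h^4 - 3*sqrt(2)*h^3 + 2*h^3 - 6*sqrt(2)*h^2 + h^2 - 3*sqrt(2)*h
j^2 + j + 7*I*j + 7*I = (j + 1)*(j + 7*I)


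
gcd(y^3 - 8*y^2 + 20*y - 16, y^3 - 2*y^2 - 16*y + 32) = y^2 - 6*y + 8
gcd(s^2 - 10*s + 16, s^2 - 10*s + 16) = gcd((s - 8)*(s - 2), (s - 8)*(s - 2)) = s^2 - 10*s + 16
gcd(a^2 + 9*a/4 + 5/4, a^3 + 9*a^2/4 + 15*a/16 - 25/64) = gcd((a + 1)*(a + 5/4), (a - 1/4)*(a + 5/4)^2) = a + 5/4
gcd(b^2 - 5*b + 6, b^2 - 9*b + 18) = b - 3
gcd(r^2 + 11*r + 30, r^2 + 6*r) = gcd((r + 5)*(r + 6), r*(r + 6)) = r + 6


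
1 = 1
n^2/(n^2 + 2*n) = n/(n + 2)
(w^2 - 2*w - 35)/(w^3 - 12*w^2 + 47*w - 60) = (w^2 - 2*w - 35)/(w^3 - 12*w^2 + 47*w - 60)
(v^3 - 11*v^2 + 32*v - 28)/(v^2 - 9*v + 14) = v - 2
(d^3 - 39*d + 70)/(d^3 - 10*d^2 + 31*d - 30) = (d + 7)/(d - 3)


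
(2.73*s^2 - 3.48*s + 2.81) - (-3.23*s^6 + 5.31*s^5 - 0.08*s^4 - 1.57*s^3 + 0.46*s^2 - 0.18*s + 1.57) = 3.23*s^6 - 5.31*s^5 + 0.08*s^4 + 1.57*s^3 + 2.27*s^2 - 3.3*s + 1.24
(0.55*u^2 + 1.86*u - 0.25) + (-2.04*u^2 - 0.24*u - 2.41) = -1.49*u^2 + 1.62*u - 2.66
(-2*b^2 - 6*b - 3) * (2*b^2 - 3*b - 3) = -4*b^4 - 6*b^3 + 18*b^2 + 27*b + 9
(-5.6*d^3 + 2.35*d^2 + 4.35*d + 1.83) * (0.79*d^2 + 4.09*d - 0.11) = -4.424*d^5 - 21.0475*d^4 + 13.664*d^3 + 18.9787*d^2 + 7.0062*d - 0.2013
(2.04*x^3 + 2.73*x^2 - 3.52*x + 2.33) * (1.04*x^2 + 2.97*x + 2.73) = 2.1216*x^5 + 8.898*x^4 + 10.0165*x^3 - 0.578300000000002*x^2 - 2.6895*x + 6.3609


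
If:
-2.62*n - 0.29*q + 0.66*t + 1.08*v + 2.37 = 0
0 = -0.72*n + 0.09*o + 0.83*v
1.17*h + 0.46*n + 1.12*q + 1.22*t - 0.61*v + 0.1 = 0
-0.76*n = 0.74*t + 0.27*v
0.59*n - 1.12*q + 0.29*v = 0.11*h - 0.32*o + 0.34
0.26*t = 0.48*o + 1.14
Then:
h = 2.36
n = 1.10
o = -3.24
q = -0.55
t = -1.60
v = 1.30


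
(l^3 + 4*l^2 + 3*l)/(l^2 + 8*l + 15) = l*(l + 1)/(l + 5)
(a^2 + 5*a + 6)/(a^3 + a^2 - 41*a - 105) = (a + 2)/(a^2 - 2*a - 35)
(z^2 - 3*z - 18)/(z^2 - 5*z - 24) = (z - 6)/(z - 8)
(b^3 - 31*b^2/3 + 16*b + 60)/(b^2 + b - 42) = (b^2 - 13*b/3 - 10)/(b + 7)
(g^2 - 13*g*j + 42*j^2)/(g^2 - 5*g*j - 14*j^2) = (g - 6*j)/(g + 2*j)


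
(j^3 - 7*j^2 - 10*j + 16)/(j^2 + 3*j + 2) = (j^2 - 9*j + 8)/(j + 1)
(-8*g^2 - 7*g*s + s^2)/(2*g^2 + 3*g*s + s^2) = (-8*g + s)/(2*g + s)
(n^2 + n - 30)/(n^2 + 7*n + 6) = (n - 5)/(n + 1)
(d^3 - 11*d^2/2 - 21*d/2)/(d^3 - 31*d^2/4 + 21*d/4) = 2*(2*d + 3)/(4*d - 3)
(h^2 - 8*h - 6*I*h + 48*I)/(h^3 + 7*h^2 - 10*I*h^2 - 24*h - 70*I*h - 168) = (h - 8)/(h^2 + h*(7 - 4*I) - 28*I)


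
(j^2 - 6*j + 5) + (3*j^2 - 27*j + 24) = 4*j^2 - 33*j + 29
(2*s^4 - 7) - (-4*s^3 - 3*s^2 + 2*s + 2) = 2*s^4 + 4*s^3 + 3*s^2 - 2*s - 9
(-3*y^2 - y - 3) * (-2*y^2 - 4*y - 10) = 6*y^4 + 14*y^3 + 40*y^2 + 22*y + 30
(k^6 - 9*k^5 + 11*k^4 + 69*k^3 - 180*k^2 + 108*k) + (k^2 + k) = k^6 - 9*k^5 + 11*k^4 + 69*k^3 - 179*k^2 + 109*k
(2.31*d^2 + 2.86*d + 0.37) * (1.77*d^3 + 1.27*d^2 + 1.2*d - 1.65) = 4.0887*d^5 + 7.9959*d^4 + 7.0591*d^3 + 0.0904000000000003*d^2 - 4.275*d - 0.6105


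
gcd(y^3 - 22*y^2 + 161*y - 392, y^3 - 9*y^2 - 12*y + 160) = y - 8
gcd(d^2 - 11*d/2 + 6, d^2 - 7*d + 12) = d - 4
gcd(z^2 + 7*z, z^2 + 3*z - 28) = z + 7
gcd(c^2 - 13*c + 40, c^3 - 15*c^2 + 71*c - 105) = c - 5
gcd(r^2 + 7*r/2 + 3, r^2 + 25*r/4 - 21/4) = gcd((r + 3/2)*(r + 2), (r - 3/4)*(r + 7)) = 1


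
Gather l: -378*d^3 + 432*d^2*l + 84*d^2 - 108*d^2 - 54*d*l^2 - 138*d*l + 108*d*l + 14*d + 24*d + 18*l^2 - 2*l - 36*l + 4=-378*d^3 - 24*d^2 + 38*d + l^2*(18 - 54*d) + l*(432*d^2 - 30*d - 38) + 4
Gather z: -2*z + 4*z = 2*z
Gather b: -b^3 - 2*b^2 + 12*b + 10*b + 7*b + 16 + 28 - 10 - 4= -b^3 - 2*b^2 + 29*b + 30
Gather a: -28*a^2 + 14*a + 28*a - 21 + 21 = -28*a^2 + 42*a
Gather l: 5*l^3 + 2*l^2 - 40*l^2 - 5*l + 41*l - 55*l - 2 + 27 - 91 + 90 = 5*l^3 - 38*l^2 - 19*l + 24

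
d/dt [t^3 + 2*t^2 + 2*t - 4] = 3*t^2 + 4*t + 2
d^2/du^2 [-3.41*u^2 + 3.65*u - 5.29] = -6.82000000000000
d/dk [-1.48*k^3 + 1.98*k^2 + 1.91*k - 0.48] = -4.44*k^2 + 3.96*k + 1.91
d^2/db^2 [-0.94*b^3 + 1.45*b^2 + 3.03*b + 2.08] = 2.9 - 5.64*b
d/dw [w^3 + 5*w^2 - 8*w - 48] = 3*w^2 + 10*w - 8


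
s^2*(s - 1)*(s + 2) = s^4 + s^3 - 2*s^2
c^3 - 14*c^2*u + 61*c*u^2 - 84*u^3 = (c - 7*u)*(c - 4*u)*(c - 3*u)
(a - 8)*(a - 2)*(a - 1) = a^3 - 11*a^2 + 26*a - 16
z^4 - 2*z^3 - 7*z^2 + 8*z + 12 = (z - 3)*(z - 2)*(z + 1)*(z + 2)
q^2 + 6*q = q*(q + 6)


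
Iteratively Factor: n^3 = (n)*(n^2) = n^2*(n)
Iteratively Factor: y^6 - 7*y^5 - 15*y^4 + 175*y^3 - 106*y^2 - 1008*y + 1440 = (y - 3)*(y^5 - 4*y^4 - 27*y^3 + 94*y^2 + 176*y - 480) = (y - 3)*(y - 2)*(y^4 - 2*y^3 - 31*y^2 + 32*y + 240) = (y - 3)*(y - 2)*(y + 4)*(y^3 - 6*y^2 - 7*y + 60) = (y - 5)*(y - 3)*(y - 2)*(y + 4)*(y^2 - y - 12) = (y - 5)*(y - 3)*(y - 2)*(y + 3)*(y + 4)*(y - 4)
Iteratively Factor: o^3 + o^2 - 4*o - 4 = (o - 2)*(o^2 + 3*o + 2) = (o - 2)*(o + 2)*(o + 1)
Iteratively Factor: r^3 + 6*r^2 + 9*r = (r)*(r^2 + 6*r + 9) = r*(r + 3)*(r + 3)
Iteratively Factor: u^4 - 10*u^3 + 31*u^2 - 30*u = (u - 3)*(u^3 - 7*u^2 + 10*u) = u*(u - 3)*(u^2 - 7*u + 10) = u*(u - 5)*(u - 3)*(u - 2)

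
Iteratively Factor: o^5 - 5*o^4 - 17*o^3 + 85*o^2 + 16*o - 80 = (o - 5)*(o^4 - 17*o^2 + 16) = (o - 5)*(o + 1)*(o^3 - o^2 - 16*o + 16) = (o - 5)*(o + 1)*(o + 4)*(o^2 - 5*o + 4) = (o - 5)*(o - 4)*(o + 1)*(o + 4)*(o - 1)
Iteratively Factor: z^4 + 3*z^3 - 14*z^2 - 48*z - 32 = (z + 1)*(z^3 + 2*z^2 - 16*z - 32) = (z + 1)*(z + 4)*(z^2 - 2*z - 8) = (z + 1)*(z + 2)*(z + 4)*(z - 4)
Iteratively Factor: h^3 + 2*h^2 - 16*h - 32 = (h - 4)*(h^2 + 6*h + 8) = (h - 4)*(h + 2)*(h + 4)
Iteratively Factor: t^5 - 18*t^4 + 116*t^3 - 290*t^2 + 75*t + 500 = (t - 5)*(t^4 - 13*t^3 + 51*t^2 - 35*t - 100) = (t - 5)^2*(t^3 - 8*t^2 + 11*t + 20) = (t - 5)^2*(t + 1)*(t^2 - 9*t + 20) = (t - 5)^3*(t + 1)*(t - 4)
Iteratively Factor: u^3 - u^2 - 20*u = (u + 4)*(u^2 - 5*u) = (u - 5)*(u + 4)*(u)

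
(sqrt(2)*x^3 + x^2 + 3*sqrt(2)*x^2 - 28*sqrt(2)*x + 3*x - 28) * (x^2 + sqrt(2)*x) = sqrt(2)*x^5 + 3*x^4 + 3*sqrt(2)*x^4 - 27*sqrt(2)*x^3 + 9*x^3 - 84*x^2 + 3*sqrt(2)*x^2 - 28*sqrt(2)*x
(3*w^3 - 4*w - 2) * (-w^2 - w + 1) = -3*w^5 - 3*w^4 + 7*w^3 + 6*w^2 - 2*w - 2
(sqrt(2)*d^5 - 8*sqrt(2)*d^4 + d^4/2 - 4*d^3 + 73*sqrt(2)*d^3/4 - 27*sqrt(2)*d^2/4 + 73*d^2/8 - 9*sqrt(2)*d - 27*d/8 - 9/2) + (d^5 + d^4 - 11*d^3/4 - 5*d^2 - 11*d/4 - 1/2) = d^5 + sqrt(2)*d^5 - 8*sqrt(2)*d^4 + 3*d^4/2 - 27*d^3/4 + 73*sqrt(2)*d^3/4 - 27*sqrt(2)*d^2/4 + 33*d^2/8 - 9*sqrt(2)*d - 49*d/8 - 5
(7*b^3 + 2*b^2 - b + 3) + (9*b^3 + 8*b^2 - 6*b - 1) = 16*b^3 + 10*b^2 - 7*b + 2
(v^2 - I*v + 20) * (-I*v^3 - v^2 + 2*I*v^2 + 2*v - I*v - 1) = -I*v^5 - 2*v^4 + 2*I*v^4 + 4*v^3 - 20*I*v^3 - 22*v^2 + 38*I*v^2 + 40*v - 19*I*v - 20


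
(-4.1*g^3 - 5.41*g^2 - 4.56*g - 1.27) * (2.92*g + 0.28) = -11.972*g^4 - 16.9452*g^3 - 14.83*g^2 - 4.9852*g - 0.3556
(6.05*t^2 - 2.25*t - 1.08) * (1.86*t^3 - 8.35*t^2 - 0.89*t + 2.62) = 11.253*t^5 - 54.7025*t^4 + 11.3942*t^3 + 26.8715*t^2 - 4.9338*t - 2.8296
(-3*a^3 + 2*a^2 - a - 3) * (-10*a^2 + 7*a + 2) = 30*a^5 - 41*a^4 + 18*a^3 + 27*a^2 - 23*a - 6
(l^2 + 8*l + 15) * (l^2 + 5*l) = l^4 + 13*l^3 + 55*l^2 + 75*l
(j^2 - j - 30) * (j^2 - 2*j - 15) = j^4 - 3*j^3 - 43*j^2 + 75*j + 450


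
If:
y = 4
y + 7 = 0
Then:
No Solution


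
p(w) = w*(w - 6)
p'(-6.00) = -18.00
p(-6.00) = 72.00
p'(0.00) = -6.00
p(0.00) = 0.00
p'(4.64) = 3.28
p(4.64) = -6.31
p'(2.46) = -1.08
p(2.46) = -8.71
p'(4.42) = 2.84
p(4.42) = -6.98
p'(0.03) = -5.94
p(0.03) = -0.18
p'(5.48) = 4.96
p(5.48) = -2.85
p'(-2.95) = -11.90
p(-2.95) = 26.40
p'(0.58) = -4.84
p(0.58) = -3.14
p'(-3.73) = -13.46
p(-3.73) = 36.29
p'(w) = 2*w - 6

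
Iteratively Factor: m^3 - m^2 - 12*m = (m + 3)*(m^2 - 4*m) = m*(m + 3)*(m - 4)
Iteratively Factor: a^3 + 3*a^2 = (a)*(a^2 + 3*a) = a*(a + 3)*(a)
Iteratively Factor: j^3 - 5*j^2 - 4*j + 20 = (j - 2)*(j^2 - 3*j - 10) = (j - 2)*(j + 2)*(j - 5)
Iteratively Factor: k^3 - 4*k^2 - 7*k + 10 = (k + 2)*(k^2 - 6*k + 5) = (k - 5)*(k + 2)*(k - 1)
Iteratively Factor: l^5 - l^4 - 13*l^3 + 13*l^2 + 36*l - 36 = (l + 3)*(l^4 - 4*l^3 - l^2 + 16*l - 12) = (l + 2)*(l + 3)*(l^3 - 6*l^2 + 11*l - 6) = (l - 3)*(l + 2)*(l + 3)*(l^2 - 3*l + 2) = (l - 3)*(l - 2)*(l + 2)*(l + 3)*(l - 1)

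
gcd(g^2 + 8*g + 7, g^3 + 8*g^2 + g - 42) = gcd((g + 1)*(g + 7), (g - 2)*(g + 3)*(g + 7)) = g + 7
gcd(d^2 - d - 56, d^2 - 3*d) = 1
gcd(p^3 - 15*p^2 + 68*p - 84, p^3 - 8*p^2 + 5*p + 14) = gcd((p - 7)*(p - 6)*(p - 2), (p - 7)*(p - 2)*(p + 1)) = p^2 - 9*p + 14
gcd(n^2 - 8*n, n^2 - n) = n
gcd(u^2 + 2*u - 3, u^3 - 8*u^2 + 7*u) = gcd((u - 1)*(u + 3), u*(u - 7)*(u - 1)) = u - 1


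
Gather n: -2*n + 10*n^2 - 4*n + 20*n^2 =30*n^2 - 6*n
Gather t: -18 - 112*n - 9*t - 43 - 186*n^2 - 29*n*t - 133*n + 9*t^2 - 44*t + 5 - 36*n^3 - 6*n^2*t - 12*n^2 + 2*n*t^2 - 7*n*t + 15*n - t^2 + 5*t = -36*n^3 - 198*n^2 - 230*n + t^2*(2*n + 8) + t*(-6*n^2 - 36*n - 48) - 56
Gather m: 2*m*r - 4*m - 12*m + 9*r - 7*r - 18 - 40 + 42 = m*(2*r - 16) + 2*r - 16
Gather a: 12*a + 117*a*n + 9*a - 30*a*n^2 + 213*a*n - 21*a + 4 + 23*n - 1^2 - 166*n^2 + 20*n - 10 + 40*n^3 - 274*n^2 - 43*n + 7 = a*(-30*n^2 + 330*n) + 40*n^3 - 440*n^2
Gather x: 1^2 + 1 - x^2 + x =-x^2 + x + 2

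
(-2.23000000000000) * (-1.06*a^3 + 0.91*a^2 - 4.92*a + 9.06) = 2.3638*a^3 - 2.0293*a^2 + 10.9716*a - 20.2038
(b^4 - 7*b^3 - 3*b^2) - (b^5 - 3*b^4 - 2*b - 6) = -b^5 + 4*b^4 - 7*b^3 - 3*b^2 + 2*b + 6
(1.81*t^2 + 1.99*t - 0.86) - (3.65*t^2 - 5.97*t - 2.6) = -1.84*t^2 + 7.96*t + 1.74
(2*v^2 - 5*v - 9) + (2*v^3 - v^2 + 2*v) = 2*v^3 + v^2 - 3*v - 9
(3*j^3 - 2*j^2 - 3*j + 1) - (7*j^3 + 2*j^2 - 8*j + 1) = -4*j^3 - 4*j^2 + 5*j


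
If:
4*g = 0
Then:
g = 0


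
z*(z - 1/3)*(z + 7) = z^3 + 20*z^2/3 - 7*z/3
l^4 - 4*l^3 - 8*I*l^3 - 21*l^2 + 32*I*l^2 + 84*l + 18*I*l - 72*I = (l - 4)*(l - 3*I)^2*(l - 2*I)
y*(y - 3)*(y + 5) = y^3 + 2*y^2 - 15*y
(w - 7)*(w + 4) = w^2 - 3*w - 28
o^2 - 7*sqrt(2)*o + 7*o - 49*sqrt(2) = (o + 7)*(o - 7*sqrt(2))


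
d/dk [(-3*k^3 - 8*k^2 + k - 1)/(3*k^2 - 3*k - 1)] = (-9*k^4 + 18*k^3 + 30*k^2 + 22*k - 4)/(9*k^4 - 18*k^3 + 3*k^2 + 6*k + 1)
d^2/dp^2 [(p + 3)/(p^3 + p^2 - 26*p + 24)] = 2*((p + 3)*(3*p^2 + 2*p - 26)^2 + (-3*p^2 - 2*p - (p + 3)*(3*p + 1) + 26)*(p^3 + p^2 - 26*p + 24))/(p^3 + p^2 - 26*p + 24)^3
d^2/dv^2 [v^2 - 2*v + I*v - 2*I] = 2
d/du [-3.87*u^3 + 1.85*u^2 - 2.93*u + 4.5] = -11.61*u^2 + 3.7*u - 2.93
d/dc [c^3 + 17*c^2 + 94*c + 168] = 3*c^2 + 34*c + 94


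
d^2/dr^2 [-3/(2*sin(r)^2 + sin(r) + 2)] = 3*(16*sin(r)^4 + 6*sin(r)^3 - 39*sin(r)^2 - 14*sin(r) + 6)/(sin(r) - cos(2*r) + 3)^3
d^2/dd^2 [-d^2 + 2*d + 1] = -2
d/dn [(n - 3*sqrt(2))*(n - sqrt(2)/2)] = 2*n - 7*sqrt(2)/2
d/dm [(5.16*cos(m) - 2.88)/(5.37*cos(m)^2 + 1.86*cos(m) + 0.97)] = (27.7092*cos(m)^2 - 30.9312*cos(m) - 10.362)*sin(m)/(28.8369*cos(m)^4 + 19.9764*cos(m)^3 + 13.8774*cos(m)^2 + 3.6084*cos(m) + 0.9409)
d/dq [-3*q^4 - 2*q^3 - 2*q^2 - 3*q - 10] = -12*q^3 - 6*q^2 - 4*q - 3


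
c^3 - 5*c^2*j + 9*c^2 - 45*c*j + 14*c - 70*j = (c + 2)*(c + 7)*(c - 5*j)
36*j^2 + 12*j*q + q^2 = (6*j + q)^2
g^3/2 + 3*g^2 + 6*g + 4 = (g/2 + 1)*(g + 2)^2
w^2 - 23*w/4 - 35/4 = (w - 7)*(w + 5/4)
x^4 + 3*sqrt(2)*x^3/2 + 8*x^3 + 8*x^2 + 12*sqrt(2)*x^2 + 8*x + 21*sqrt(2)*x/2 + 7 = (x + 1)*(x + 7)*(sqrt(2)*x/2 + 1)*(sqrt(2)*x + 1)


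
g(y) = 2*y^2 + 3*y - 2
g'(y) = 4*y + 3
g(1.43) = 6.38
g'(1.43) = 8.72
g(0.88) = 2.19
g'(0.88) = 6.52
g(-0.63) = -3.10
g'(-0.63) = 0.48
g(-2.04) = 0.20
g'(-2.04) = -5.16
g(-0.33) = -2.77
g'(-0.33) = 1.68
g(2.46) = 17.48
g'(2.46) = 12.84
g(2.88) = 23.23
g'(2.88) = 14.52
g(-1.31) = -2.50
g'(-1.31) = -2.24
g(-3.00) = 7.00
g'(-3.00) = -9.00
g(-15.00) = 403.00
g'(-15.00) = -57.00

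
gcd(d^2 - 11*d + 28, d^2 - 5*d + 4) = d - 4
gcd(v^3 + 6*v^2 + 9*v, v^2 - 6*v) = v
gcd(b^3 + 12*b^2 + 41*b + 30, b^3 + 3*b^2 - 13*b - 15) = b^2 + 6*b + 5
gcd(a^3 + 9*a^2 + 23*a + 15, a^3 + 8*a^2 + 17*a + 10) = a^2 + 6*a + 5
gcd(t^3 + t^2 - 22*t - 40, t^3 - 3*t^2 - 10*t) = t^2 - 3*t - 10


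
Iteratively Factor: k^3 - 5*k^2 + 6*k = (k - 3)*(k^2 - 2*k) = (k - 3)*(k - 2)*(k)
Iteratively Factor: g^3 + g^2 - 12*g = (g - 3)*(g^2 + 4*g) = (g - 3)*(g + 4)*(g)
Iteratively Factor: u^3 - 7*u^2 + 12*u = (u)*(u^2 - 7*u + 12) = u*(u - 4)*(u - 3)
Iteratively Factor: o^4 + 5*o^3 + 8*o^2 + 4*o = (o + 2)*(o^3 + 3*o^2 + 2*o) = o*(o + 2)*(o^2 + 3*o + 2) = o*(o + 1)*(o + 2)*(o + 2)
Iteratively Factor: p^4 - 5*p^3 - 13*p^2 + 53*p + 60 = (p - 5)*(p^3 - 13*p - 12) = (p - 5)*(p + 3)*(p^2 - 3*p - 4) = (p - 5)*(p + 1)*(p + 3)*(p - 4)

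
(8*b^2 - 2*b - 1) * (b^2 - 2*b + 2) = 8*b^4 - 18*b^3 + 19*b^2 - 2*b - 2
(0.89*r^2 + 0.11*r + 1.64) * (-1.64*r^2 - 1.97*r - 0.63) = -1.4596*r^4 - 1.9337*r^3 - 3.467*r^2 - 3.3001*r - 1.0332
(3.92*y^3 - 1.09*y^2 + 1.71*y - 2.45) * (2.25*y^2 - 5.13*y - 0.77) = 8.82*y^5 - 22.5621*y^4 + 6.4208*y^3 - 13.4455*y^2 + 11.2518*y + 1.8865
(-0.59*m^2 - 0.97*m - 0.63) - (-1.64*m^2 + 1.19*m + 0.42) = 1.05*m^2 - 2.16*m - 1.05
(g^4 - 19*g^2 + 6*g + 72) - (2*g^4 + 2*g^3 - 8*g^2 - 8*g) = -g^4 - 2*g^3 - 11*g^2 + 14*g + 72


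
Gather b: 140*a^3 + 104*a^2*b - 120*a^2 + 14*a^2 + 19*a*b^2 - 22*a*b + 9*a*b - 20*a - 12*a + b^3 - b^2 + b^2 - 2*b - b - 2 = 140*a^3 - 106*a^2 + 19*a*b^2 - 32*a + b^3 + b*(104*a^2 - 13*a - 3) - 2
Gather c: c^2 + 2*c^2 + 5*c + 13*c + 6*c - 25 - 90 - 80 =3*c^2 + 24*c - 195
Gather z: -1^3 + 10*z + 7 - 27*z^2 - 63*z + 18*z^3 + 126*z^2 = 18*z^3 + 99*z^2 - 53*z + 6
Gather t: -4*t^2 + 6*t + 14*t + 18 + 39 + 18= -4*t^2 + 20*t + 75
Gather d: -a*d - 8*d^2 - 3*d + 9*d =-8*d^2 + d*(6 - a)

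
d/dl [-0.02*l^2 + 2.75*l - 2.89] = 2.75 - 0.04*l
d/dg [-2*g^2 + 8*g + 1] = 8 - 4*g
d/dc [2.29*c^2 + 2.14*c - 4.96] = 4.58*c + 2.14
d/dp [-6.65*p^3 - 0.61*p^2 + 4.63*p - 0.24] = -19.95*p^2 - 1.22*p + 4.63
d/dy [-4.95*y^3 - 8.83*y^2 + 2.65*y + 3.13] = -14.85*y^2 - 17.66*y + 2.65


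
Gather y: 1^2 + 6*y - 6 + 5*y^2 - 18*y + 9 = 5*y^2 - 12*y + 4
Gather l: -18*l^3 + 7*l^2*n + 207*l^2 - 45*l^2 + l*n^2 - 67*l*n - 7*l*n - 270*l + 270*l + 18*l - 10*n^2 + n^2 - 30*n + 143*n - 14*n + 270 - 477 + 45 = -18*l^3 + l^2*(7*n + 162) + l*(n^2 - 74*n + 18) - 9*n^2 + 99*n - 162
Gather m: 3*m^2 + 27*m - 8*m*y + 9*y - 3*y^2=3*m^2 + m*(27 - 8*y) - 3*y^2 + 9*y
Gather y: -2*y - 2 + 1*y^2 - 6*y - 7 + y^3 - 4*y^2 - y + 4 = y^3 - 3*y^2 - 9*y - 5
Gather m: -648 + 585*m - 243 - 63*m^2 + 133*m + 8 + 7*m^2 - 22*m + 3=-56*m^2 + 696*m - 880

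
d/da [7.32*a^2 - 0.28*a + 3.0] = 14.64*a - 0.28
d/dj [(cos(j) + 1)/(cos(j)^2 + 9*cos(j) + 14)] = (cos(j)^2 + 2*cos(j) - 5)*sin(j)/(cos(j)^2 + 9*cos(j) + 14)^2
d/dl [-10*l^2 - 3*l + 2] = -20*l - 3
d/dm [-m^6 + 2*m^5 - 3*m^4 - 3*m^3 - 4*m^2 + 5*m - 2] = -6*m^5 + 10*m^4 - 12*m^3 - 9*m^2 - 8*m + 5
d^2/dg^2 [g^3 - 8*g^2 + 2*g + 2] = 6*g - 16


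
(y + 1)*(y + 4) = y^2 + 5*y + 4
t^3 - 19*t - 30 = (t - 5)*(t + 2)*(t + 3)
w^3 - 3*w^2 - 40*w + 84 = (w - 7)*(w - 2)*(w + 6)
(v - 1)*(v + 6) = v^2 + 5*v - 6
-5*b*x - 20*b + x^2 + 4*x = (-5*b + x)*(x + 4)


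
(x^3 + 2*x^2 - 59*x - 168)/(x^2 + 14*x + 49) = (x^2 - 5*x - 24)/(x + 7)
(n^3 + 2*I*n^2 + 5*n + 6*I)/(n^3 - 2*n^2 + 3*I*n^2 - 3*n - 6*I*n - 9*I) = (n^2 - I*n + 2)/(n^2 - 2*n - 3)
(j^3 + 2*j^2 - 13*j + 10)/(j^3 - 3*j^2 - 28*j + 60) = (j - 1)/(j - 6)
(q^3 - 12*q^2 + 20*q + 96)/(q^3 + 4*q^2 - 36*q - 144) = (q^2 - 6*q - 16)/(q^2 + 10*q + 24)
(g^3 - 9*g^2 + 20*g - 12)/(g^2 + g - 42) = (g^2 - 3*g + 2)/(g + 7)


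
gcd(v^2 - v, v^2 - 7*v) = v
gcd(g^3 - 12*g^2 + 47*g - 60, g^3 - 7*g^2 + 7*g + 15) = g^2 - 8*g + 15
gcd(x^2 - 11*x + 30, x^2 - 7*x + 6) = x - 6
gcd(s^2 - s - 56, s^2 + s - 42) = s + 7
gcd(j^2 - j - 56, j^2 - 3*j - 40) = j - 8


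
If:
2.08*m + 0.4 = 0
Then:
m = -0.19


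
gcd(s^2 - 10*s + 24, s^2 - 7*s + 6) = s - 6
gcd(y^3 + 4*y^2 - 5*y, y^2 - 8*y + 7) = y - 1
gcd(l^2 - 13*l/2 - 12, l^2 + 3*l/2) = l + 3/2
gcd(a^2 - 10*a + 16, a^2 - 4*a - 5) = 1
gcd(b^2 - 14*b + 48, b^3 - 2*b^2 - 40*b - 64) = b - 8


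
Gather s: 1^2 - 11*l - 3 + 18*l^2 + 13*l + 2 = 18*l^2 + 2*l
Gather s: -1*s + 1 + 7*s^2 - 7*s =7*s^2 - 8*s + 1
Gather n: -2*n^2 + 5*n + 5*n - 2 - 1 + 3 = -2*n^2 + 10*n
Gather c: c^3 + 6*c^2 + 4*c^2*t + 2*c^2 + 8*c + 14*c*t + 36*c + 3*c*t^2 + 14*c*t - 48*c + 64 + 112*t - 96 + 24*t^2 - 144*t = c^3 + c^2*(4*t + 8) + c*(3*t^2 + 28*t - 4) + 24*t^2 - 32*t - 32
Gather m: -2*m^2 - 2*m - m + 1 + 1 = -2*m^2 - 3*m + 2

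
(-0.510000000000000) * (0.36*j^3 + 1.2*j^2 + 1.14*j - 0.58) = -0.1836*j^3 - 0.612*j^2 - 0.5814*j + 0.2958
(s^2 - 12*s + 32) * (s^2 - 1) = s^4 - 12*s^3 + 31*s^2 + 12*s - 32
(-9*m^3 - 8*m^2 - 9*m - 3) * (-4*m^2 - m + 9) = 36*m^5 + 41*m^4 - 37*m^3 - 51*m^2 - 78*m - 27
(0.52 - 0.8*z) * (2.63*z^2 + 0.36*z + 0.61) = -2.104*z^3 + 1.0796*z^2 - 0.3008*z + 0.3172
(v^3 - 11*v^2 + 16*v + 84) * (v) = v^4 - 11*v^3 + 16*v^2 + 84*v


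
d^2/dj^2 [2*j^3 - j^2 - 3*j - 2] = 12*j - 2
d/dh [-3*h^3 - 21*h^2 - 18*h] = -9*h^2 - 42*h - 18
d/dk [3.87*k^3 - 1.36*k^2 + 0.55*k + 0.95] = 11.61*k^2 - 2.72*k + 0.55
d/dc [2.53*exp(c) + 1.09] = 2.53*exp(c)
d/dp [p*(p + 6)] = 2*p + 6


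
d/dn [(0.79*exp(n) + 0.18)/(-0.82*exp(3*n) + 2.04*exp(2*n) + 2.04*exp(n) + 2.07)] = (1.2956*exp(3*n) - 1.1688*exp(2*n) - 0.7344*exp(n) + 1.2681)*exp(n)/(0.6724*exp(6*n) - 3.3456*exp(5*n) + 0.816*exp(4*n) + 4.9284*exp(3*n) + 12.6072*exp(2*n) + 8.4456*exp(n) + 4.2849)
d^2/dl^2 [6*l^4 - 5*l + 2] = 72*l^2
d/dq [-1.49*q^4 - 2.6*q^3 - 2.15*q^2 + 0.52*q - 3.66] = -5.96*q^3 - 7.8*q^2 - 4.3*q + 0.52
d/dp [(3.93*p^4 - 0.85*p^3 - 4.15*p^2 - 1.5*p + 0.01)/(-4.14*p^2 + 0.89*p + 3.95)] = (-32.5404*p^5 + 14.0121*p^4 + 60.581*p^3 - 19.976*p^2 - 32.7022*p - 5.9339)/(17.1396*p^4 - 7.3692*p^3 - 31.9139*p^2 + 7.031*p + 15.6025)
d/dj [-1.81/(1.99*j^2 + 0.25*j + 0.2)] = (7.2038*j + 0.4525)/(1.99*j^2 + 0.25*j + 0.2)^2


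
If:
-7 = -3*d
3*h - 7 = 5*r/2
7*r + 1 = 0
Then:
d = 7/3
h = 31/14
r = -1/7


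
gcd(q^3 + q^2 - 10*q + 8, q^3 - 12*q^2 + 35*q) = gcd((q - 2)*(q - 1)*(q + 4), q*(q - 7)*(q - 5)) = 1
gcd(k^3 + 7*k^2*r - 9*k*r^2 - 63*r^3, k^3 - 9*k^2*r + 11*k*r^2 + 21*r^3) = -k + 3*r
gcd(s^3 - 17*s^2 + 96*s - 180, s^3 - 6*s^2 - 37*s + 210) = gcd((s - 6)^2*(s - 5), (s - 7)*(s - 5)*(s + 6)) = s - 5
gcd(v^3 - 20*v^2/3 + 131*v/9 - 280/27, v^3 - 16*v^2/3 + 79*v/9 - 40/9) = v^2 - 13*v/3 + 40/9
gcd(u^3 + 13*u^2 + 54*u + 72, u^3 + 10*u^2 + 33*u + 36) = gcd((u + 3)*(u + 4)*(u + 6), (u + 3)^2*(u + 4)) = u^2 + 7*u + 12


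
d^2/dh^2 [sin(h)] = -sin(h)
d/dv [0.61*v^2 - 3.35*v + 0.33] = 1.22*v - 3.35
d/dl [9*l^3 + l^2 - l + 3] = 27*l^2 + 2*l - 1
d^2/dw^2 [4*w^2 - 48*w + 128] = 8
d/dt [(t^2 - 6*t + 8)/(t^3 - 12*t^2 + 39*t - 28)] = (-t^2 + 4*t - 9)/(t^4 - 16*t^3 + 78*t^2 - 112*t + 49)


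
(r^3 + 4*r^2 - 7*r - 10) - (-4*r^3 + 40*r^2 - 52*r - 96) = 5*r^3 - 36*r^2 + 45*r + 86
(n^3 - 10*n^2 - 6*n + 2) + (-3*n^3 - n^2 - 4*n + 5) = -2*n^3 - 11*n^2 - 10*n + 7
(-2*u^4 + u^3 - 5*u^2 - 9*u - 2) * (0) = 0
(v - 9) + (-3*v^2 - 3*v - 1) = -3*v^2 - 2*v - 10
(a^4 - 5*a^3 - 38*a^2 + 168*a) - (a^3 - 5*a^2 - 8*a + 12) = a^4 - 6*a^3 - 33*a^2 + 176*a - 12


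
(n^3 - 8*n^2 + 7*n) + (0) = n^3 - 8*n^2 + 7*n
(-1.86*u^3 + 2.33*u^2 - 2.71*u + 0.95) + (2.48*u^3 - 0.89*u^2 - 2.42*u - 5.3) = 0.62*u^3 + 1.44*u^2 - 5.13*u - 4.35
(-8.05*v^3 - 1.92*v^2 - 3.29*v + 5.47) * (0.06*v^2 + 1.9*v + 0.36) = -0.483*v^5 - 15.4102*v^4 - 6.7434*v^3 - 6.614*v^2 + 9.2086*v + 1.9692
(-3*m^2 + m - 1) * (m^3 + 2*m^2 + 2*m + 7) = -3*m^5 - 5*m^4 - 5*m^3 - 21*m^2 + 5*m - 7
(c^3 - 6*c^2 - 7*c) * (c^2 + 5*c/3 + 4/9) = c^5 - 13*c^4/3 - 149*c^3/9 - 43*c^2/3 - 28*c/9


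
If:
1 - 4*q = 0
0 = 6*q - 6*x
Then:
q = 1/4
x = 1/4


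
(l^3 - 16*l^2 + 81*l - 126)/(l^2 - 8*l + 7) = (l^2 - 9*l + 18)/(l - 1)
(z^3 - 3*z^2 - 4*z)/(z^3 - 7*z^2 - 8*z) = (z - 4)/(z - 8)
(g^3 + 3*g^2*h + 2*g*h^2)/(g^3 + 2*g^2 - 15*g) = (g^2 + 3*g*h + 2*h^2)/(g^2 + 2*g - 15)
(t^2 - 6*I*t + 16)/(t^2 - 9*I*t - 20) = (-t^2 + 6*I*t - 16)/(-t^2 + 9*I*t + 20)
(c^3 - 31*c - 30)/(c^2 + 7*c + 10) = (c^2 - 5*c - 6)/(c + 2)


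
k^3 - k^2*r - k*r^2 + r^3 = (-k + r)^2*(k + r)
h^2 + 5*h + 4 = (h + 1)*(h + 4)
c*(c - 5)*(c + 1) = c^3 - 4*c^2 - 5*c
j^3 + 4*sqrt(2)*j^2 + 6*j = j*(j + sqrt(2))*(j + 3*sqrt(2))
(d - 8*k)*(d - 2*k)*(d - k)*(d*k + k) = d^4*k - 11*d^3*k^2 + d^3*k + 26*d^2*k^3 - 11*d^2*k^2 - 16*d*k^4 + 26*d*k^3 - 16*k^4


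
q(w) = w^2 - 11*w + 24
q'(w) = 2*w - 11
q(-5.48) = 114.31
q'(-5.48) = -21.96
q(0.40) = 19.76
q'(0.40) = -10.20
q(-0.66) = 31.70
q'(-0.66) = -12.32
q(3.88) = -3.63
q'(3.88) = -3.24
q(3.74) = -3.15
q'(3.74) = -3.52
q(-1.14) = 37.84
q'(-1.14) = -13.28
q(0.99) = 14.09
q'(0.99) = -9.02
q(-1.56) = 43.59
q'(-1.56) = -14.12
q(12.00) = 36.00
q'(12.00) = 13.00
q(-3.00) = 66.00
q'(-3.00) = -17.00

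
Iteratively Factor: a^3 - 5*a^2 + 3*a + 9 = (a + 1)*(a^2 - 6*a + 9) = (a - 3)*(a + 1)*(a - 3)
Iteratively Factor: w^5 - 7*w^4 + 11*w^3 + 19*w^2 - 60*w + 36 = (w - 3)*(w^4 - 4*w^3 - w^2 + 16*w - 12) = (w - 3)*(w - 2)*(w^3 - 2*w^2 - 5*w + 6) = (w - 3)^2*(w - 2)*(w^2 + w - 2) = (w - 3)^2*(w - 2)*(w + 2)*(w - 1)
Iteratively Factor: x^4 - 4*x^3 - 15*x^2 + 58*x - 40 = (x - 5)*(x^3 + x^2 - 10*x + 8) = (x - 5)*(x + 4)*(x^2 - 3*x + 2) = (x - 5)*(x - 1)*(x + 4)*(x - 2)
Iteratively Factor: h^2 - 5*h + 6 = (h - 2)*(h - 3)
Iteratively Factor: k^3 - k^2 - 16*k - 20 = (k - 5)*(k^2 + 4*k + 4) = (k - 5)*(k + 2)*(k + 2)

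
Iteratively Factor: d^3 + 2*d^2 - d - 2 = (d + 2)*(d^2 - 1) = (d - 1)*(d + 2)*(d + 1)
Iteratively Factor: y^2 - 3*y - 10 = (y - 5)*(y + 2)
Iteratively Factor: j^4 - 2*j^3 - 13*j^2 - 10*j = (j - 5)*(j^3 + 3*j^2 + 2*j) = (j - 5)*(j + 1)*(j^2 + 2*j) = j*(j - 5)*(j + 1)*(j + 2)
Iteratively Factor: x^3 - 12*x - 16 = (x - 4)*(x^2 + 4*x + 4) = (x - 4)*(x + 2)*(x + 2)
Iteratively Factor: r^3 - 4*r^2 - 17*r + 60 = (r - 5)*(r^2 + r - 12) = (r - 5)*(r + 4)*(r - 3)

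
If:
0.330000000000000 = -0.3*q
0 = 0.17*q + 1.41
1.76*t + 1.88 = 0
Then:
No Solution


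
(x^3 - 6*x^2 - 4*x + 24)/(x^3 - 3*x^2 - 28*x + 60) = (x + 2)/(x + 5)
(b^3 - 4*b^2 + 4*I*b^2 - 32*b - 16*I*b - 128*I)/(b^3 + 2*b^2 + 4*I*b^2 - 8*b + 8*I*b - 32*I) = (b - 8)/(b - 2)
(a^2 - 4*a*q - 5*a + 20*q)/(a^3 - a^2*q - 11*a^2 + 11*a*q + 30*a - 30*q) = (-a + 4*q)/(-a^2 + a*q + 6*a - 6*q)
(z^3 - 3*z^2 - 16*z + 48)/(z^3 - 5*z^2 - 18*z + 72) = (z - 4)/(z - 6)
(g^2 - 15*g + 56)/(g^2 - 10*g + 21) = (g - 8)/(g - 3)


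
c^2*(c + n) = c^3 + c^2*n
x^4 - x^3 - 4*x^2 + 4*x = x*(x - 2)*(x - 1)*(x + 2)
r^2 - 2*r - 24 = (r - 6)*(r + 4)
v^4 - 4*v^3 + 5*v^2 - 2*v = v*(v - 2)*(v - 1)^2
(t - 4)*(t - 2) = t^2 - 6*t + 8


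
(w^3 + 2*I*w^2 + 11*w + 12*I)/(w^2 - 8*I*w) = (w^3 + 2*I*w^2 + 11*w + 12*I)/(w*(w - 8*I))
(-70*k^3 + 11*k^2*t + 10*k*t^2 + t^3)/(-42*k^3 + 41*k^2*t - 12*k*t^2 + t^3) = (35*k^2 + 12*k*t + t^2)/(21*k^2 - 10*k*t + t^2)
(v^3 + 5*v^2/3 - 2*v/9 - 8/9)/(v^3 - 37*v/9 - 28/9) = (3*v - 2)/(3*v - 7)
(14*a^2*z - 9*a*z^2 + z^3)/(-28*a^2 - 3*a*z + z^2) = z*(-2*a + z)/(4*a + z)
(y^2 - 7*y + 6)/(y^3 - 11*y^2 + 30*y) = (y - 1)/(y*(y - 5))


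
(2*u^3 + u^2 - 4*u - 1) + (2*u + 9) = 2*u^3 + u^2 - 2*u + 8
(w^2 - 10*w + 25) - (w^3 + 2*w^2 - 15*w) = -w^3 - w^2 + 5*w + 25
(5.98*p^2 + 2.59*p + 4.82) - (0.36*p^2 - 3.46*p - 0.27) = 5.62*p^2 + 6.05*p + 5.09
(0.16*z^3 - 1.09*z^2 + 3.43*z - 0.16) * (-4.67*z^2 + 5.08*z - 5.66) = -0.7472*z^5 + 5.9031*z^4 - 22.4609*z^3 + 24.341*z^2 - 20.2266*z + 0.9056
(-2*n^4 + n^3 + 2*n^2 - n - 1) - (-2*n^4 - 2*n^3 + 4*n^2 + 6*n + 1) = 3*n^3 - 2*n^2 - 7*n - 2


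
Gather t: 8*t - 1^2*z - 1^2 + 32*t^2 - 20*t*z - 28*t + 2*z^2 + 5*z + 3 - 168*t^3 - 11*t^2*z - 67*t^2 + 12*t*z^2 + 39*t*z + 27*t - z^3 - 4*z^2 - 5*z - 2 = -168*t^3 + t^2*(-11*z - 35) + t*(12*z^2 + 19*z + 7) - z^3 - 2*z^2 - z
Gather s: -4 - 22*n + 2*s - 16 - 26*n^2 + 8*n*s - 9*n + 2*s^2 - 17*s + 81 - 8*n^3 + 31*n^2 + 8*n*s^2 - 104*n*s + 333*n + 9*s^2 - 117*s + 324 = -8*n^3 + 5*n^2 + 302*n + s^2*(8*n + 11) + s*(-96*n - 132) + 385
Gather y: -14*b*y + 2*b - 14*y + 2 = 2*b + y*(-14*b - 14) + 2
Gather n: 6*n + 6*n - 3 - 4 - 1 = 12*n - 8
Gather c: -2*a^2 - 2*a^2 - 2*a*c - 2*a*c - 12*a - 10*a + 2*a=-4*a^2 - 4*a*c - 20*a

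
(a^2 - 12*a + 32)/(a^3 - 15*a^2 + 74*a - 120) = (a - 8)/(a^2 - 11*a + 30)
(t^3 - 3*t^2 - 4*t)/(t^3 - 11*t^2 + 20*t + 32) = t/(t - 8)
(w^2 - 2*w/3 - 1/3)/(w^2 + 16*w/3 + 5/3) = (w - 1)/(w + 5)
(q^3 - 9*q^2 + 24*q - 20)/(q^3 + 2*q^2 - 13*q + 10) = (q^2 - 7*q + 10)/(q^2 + 4*q - 5)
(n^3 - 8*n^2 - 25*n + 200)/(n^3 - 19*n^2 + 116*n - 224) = (n^2 - 25)/(n^2 - 11*n + 28)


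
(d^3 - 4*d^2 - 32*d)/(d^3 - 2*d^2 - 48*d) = (d + 4)/(d + 6)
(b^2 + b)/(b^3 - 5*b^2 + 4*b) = (b + 1)/(b^2 - 5*b + 4)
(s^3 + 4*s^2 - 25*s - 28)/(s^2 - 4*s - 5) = (s^2 + 3*s - 28)/(s - 5)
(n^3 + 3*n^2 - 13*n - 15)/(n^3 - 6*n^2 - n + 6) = (n^2 + 2*n - 15)/(n^2 - 7*n + 6)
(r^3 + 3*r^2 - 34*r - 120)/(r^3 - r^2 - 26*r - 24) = (r + 5)/(r + 1)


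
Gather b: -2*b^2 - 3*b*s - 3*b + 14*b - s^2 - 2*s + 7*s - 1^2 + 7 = -2*b^2 + b*(11 - 3*s) - s^2 + 5*s + 6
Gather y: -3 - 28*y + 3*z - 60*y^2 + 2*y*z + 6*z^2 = -60*y^2 + y*(2*z - 28) + 6*z^2 + 3*z - 3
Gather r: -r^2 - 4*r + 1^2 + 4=-r^2 - 4*r + 5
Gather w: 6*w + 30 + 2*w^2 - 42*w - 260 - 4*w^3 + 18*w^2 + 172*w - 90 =-4*w^3 + 20*w^2 + 136*w - 320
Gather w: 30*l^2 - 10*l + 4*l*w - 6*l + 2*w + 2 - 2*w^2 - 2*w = 30*l^2 + 4*l*w - 16*l - 2*w^2 + 2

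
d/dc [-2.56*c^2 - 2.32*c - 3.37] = -5.12*c - 2.32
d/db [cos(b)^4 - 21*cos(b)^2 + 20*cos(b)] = 2*(-2*cos(b)^3 + 21*cos(b) - 10)*sin(b)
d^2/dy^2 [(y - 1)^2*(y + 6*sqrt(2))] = 6*y - 4 + 12*sqrt(2)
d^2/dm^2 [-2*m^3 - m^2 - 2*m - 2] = -12*m - 2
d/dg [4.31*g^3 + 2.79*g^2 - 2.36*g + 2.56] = 12.93*g^2 + 5.58*g - 2.36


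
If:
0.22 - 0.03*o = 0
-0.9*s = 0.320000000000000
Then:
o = 7.33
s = -0.36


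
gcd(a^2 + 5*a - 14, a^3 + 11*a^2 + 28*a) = a + 7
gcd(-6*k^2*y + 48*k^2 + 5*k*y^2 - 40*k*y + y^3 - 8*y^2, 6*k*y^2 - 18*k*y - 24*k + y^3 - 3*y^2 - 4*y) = 6*k + y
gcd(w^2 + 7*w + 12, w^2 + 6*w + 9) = w + 3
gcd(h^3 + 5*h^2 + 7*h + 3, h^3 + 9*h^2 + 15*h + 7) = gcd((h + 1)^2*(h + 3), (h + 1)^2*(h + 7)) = h^2 + 2*h + 1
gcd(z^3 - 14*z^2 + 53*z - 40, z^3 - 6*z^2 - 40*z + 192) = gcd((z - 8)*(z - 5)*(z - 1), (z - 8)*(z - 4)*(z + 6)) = z - 8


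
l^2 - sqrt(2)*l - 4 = (l - 2*sqrt(2))*(l + sqrt(2))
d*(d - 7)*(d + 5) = d^3 - 2*d^2 - 35*d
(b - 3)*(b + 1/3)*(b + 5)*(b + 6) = b^4 + 25*b^3/3 - b^2/3 - 91*b - 30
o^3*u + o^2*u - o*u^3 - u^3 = (o - u)*(o + u)*(o*u + u)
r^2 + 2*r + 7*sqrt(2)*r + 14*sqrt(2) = (r + 2)*(r + 7*sqrt(2))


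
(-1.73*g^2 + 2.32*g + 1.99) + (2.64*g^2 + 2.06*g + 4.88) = 0.91*g^2 + 4.38*g + 6.87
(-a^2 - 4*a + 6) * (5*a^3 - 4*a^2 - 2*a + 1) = -5*a^5 - 16*a^4 + 48*a^3 - 17*a^2 - 16*a + 6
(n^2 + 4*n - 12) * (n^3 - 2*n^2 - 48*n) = n^5 + 2*n^4 - 68*n^3 - 168*n^2 + 576*n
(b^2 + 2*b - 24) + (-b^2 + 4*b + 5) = 6*b - 19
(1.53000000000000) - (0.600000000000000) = 0.930000000000000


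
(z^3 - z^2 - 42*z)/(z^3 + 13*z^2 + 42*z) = (z - 7)/(z + 7)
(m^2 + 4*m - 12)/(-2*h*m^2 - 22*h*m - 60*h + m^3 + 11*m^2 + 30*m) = (2 - m)/(2*h*m + 10*h - m^2 - 5*m)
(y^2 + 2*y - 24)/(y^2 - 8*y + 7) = (y^2 + 2*y - 24)/(y^2 - 8*y + 7)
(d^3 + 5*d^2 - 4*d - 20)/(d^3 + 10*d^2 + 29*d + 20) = (d^2 - 4)/(d^2 + 5*d + 4)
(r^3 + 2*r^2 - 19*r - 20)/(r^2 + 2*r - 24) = (r^2 + 6*r + 5)/(r + 6)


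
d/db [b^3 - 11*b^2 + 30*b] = 3*b^2 - 22*b + 30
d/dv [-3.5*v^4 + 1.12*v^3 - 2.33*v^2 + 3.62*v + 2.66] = -14.0*v^3 + 3.36*v^2 - 4.66*v + 3.62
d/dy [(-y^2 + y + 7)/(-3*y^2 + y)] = (2*y^2 + 42*y - 7)/(y^2*(9*y^2 - 6*y + 1))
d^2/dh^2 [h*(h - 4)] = 2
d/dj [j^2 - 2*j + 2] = 2*j - 2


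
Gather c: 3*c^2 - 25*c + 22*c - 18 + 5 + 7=3*c^2 - 3*c - 6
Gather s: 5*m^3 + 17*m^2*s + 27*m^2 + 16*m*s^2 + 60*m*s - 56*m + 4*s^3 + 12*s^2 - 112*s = 5*m^3 + 27*m^2 - 56*m + 4*s^3 + s^2*(16*m + 12) + s*(17*m^2 + 60*m - 112)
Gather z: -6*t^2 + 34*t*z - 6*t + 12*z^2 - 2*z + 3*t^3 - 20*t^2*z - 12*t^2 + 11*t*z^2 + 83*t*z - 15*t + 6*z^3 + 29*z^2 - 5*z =3*t^3 - 18*t^2 - 21*t + 6*z^3 + z^2*(11*t + 41) + z*(-20*t^2 + 117*t - 7)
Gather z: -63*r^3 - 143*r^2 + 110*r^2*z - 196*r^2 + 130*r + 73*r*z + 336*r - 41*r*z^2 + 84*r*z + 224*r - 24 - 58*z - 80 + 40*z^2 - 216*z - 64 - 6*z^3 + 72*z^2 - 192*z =-63*r^3 - 339*r^2 + 690*r - 6*z^3 + z^2*(112 - 41*r) + z*(110*r^2 + 157*r - 466) - 168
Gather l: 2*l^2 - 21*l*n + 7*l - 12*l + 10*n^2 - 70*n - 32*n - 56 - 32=2*l^2 + l*(-21*n - 5) + 10*n^2 - 102*n - 88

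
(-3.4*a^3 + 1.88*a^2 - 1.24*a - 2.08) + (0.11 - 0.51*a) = -3.4*a^3 + 1.88*a^2 - 1.75*a - 1.97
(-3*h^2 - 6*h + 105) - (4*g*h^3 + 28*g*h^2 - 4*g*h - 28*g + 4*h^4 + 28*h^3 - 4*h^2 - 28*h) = -4*g*h^3 - 28*g*h^2 + 4*g*h + 28*g - 4*h^4 - 28*h^3 + h^2 + 22*h + 105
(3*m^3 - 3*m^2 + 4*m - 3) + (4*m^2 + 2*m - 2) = 3*m^3 + m^2 + 6*m - 5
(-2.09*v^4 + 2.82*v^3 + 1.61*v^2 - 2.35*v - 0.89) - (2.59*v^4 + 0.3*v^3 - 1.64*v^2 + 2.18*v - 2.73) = -4.68*v^4 + 2.52*v^3 + 3.25*v^2 - 4.53*v + 1.84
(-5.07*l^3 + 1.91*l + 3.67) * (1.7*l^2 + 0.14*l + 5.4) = -8.619*l^5 - 0.7098*l^4 - 24.131*l^3 + 6.5064*l^2 + 10.8278*l + 19.818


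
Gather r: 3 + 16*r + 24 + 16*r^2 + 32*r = 16*r^2 + 48*r + 27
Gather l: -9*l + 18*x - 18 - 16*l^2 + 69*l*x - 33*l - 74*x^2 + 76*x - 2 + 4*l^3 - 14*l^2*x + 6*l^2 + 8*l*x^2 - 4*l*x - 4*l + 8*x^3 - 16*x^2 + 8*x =4*l^3 + l^2*(-14*x - 10) + l*(8*x^2 + 65*x - 46) + 8*x^3 - 90*x^2 + 102*x - 20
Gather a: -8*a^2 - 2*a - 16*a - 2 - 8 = -8*a^2 - 18*a - 10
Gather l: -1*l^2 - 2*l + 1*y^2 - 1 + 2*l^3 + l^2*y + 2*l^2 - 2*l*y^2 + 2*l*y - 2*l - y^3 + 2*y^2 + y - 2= 2*l^3 + l^2*(y + 1) + l*(-2*y^2 + 2*y - 4) - y^3 + 3*y^2 + y - 3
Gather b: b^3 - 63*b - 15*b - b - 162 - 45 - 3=b^3 - 79*b - 210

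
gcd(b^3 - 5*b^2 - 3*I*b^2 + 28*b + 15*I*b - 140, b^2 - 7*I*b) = b - 7*I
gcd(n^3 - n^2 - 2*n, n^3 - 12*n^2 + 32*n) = n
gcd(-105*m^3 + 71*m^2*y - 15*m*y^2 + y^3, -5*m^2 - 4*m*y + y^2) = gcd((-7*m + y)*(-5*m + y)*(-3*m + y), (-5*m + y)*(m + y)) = -5*m + y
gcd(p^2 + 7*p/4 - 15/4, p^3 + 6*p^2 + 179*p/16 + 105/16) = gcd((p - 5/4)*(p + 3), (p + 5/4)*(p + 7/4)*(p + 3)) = p + 3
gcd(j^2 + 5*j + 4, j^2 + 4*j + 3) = j + 1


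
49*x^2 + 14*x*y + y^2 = (7*x + y)^2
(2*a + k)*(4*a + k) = 8*a^2 + 6*a*k + k^2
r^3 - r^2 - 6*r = r*(r - 3)*(r + 2)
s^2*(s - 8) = s^3 - 8*s^2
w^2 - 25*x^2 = (w - 5*x)*(w + 5*x)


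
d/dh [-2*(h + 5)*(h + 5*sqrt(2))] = -4*h - 10*sqrt(2) - 10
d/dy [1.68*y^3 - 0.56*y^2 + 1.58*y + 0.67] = 5.04*y^2 - 1.12*y + 1.58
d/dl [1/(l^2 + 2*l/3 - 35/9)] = 54*(-3*l - 1)/(9*l^2 + 6*l - 35)^2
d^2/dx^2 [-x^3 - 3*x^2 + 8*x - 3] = -6*x - 6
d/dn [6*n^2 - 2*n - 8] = 12*n - 2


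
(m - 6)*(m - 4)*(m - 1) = m^3 - 11*m^2 + 34*m - 24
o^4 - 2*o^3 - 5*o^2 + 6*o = o*(o - 3)*(o - 1)*(o + 2)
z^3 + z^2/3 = z^2*(z + 1/3)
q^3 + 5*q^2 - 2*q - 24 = (q - 2)*(q + 3)*(q + 4)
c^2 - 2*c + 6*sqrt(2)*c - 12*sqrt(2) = (c - 2)*(c + 6*sqrt(2))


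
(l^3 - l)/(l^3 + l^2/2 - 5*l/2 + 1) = 2*l*(l + 1)/(2*l^2 + 3*l - 2)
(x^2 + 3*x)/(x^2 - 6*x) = (x + 3)/(x - 6)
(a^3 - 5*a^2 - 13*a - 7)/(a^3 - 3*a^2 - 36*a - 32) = (a^2 - 6*a - 7)/(a^2 - 4*a - 32)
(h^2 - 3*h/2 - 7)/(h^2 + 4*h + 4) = (h - 7/2)/(h + 2)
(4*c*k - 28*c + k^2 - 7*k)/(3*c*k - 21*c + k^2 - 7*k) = (4*c + k)/(3*c + k)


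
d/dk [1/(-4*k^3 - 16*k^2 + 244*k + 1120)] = (3*k^2 + 8*k - 61)/(4*(k^3 + 4*k^2 - 61*k - 280)^2)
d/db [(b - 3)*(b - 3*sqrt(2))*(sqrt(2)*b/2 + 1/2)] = 3*sqrt(2)*b^2/2 - 5*b - 3*sqrt(2)*b - 3*sqrt(2)/2 + 15/2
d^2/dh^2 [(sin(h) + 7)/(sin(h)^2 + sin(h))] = (-sin(h) - 26 + 7/sin(h) + 28/sin(h)^2 + 14/sin(h)^3)/(sin(h) + 1)^2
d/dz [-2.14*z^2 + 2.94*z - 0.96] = 2.94 - 4.28*z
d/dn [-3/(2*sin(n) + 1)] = 6*cos(n)/(2*sin(n) + 1)^2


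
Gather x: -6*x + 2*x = -4*x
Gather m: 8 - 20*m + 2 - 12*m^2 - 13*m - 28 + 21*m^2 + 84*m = 9*m^2 + 51*m - 18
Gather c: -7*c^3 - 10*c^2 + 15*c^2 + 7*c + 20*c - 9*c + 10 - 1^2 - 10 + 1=-7*c^3 + 5*c^2 + 18*c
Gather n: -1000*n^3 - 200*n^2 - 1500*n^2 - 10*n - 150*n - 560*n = -1000*n^3 - 1700*n^2 - 720*n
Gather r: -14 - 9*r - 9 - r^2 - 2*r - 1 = -r^2 - 11*r - 24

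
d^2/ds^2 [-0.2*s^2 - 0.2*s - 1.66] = -0.400000000000000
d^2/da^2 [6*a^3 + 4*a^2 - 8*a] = 36*a + 8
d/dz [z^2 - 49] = 2*z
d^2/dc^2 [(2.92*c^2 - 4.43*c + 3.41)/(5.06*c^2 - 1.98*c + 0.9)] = (-168.338104*c^3 + 444.063576*c^2 - 83.939328*c - 15.379272)/(129.554216*c^6 - 152.085384*c^5 + 128.641392*c^4 - 61.863912*c^3 + 22.88088*c^2 - 4.8114*c + 0.729)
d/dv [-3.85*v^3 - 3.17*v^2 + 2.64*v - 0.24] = -11.55*v^2 - 6.34*v + 2.64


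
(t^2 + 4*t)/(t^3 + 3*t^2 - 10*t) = (t + 4)/(t^2 + 3*t - 10)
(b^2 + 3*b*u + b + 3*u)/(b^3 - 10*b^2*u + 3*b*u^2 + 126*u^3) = (b + 1)/(b^2 - 13*b*u + 42*u^2)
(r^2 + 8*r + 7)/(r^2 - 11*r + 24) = (r^2 + 8*r + 7)/(r^2 - 11*r + 24)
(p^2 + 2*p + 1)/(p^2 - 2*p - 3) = (p + 1)/(p - 3)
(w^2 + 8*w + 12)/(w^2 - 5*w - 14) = (w + 6)/(w - 7)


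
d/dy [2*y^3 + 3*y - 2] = 6*y^2 + 3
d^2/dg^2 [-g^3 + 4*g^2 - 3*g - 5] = 8 - 6*g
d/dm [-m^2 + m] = 1 - 2*m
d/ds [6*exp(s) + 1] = 6*exp(s)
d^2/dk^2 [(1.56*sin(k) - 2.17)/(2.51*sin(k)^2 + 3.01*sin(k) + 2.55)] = (-9.82815599999998*sin(k)^5 + 66.470824*sin(k)^4 + 128.748693*sin(k)^3 - 105.949445*sin(k)^2 - 185.075817*sin(k) - 35.490224)/(2.51*sin(k)^2 + 3.01*sin(k) + 2.55)^3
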